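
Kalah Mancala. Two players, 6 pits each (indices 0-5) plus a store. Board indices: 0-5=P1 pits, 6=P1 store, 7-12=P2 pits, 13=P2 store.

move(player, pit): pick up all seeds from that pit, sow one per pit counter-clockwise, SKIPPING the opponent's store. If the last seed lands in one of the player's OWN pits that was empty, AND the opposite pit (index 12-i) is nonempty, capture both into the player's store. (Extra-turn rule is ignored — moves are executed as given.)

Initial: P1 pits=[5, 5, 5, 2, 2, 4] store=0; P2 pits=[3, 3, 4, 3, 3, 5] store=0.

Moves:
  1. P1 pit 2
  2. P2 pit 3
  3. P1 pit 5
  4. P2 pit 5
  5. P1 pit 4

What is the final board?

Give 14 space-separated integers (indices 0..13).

Answer: 6 6 1 4 0 1 3 6 5 5 1 4 0 2

Derivation:
Move 1: P1 pit2 -> P1=[5,5,0,3,3,5](1) P2=[4,3,4,3,3,5](0)
Move 2: P2 pit3 -> P1=[5,5,0,3,3,5](1) P2=[4,3,4,0,4,6](1)
Move 3: P1 pit5 -> P1=[5,5,0,3,3,0](2) P2=[5,4,5,1,4,6](1)
Move 4: P2 pit5 -> P1=[6,6,1,4,4,0](2) P2=[5,4,5,1,4,0](2)
Move 5: P1 pit4 -> P1=[6,6,1,4,0,1](3) P2=[6,5,5,1,4,0](2)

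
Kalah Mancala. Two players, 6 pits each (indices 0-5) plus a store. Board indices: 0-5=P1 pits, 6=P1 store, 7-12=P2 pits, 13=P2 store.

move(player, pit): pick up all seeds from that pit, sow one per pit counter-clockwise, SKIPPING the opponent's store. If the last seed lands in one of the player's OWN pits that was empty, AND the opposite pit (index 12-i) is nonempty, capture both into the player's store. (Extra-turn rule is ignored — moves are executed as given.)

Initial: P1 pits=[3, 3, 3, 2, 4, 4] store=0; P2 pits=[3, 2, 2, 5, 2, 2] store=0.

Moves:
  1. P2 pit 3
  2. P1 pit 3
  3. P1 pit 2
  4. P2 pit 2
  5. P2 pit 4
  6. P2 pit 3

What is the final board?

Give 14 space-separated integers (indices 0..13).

Answer: 5 0 0 1 6 6 0 3 2 0 0 0 4 8

Derivation:
Move 1: P2 pit3 -> P1=[4,4,3,2,4,4](0) P2=[3,2,2,0,3,3](1)
Move 2: P1 pit3 -> P1=[4,4,3,0,5,5](0) P2=[3,2,2,0,3,3](1)
Move 3: P1 pit2 -> P1=[4,4,0,1,6,6](0) P2=[3,2,2,0,3,3](1)
Move 4: P2 pit2 -> P1=[4,4,0,1,6,6](0) P2=[3,2,0,1,4,3](1)
Move 5: P2 pit4 -> P1=[5,5,0,1,6,6](0) P2=[3,2,0,1,0,4](2)
Move 6: P2 pit3 -> P1=[5,0,0,1,6,6](0) P2=[3,2,0,0,0,4](8)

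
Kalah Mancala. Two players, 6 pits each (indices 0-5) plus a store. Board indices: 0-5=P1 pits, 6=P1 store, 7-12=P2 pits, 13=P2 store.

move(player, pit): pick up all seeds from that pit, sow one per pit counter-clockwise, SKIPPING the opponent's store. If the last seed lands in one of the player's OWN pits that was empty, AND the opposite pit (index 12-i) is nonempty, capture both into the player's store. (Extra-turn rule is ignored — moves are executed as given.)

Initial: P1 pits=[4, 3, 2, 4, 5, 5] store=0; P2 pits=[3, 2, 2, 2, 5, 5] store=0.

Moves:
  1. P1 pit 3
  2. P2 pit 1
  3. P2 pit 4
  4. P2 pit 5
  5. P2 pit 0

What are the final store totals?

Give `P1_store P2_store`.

Answer: 1 8

Derivation:
Move 1: P1 pit3 -> P1=[4,3,2,0,6,6](1) P2=[4,2,2,2,5,5](0)
Move 2: P2 pit1 -> P1=[4,3,2,0,6,6](1) P2=[4,0,3,3,5,5](0)
Move 3: P2 pit4 -> P1=[5,4,3,0,6,6](1) P2=[4,0,3,3,0,6](1)
Move 4: P2 pit5 -> P1=[6,5,4,1,7,6](1) P2=[4,0,3,3,0,0](2)
Move 5: P2 pit0 -> P1=[6,0,4,1,7,6](1) P2=[0,1,4,4,0,0](8)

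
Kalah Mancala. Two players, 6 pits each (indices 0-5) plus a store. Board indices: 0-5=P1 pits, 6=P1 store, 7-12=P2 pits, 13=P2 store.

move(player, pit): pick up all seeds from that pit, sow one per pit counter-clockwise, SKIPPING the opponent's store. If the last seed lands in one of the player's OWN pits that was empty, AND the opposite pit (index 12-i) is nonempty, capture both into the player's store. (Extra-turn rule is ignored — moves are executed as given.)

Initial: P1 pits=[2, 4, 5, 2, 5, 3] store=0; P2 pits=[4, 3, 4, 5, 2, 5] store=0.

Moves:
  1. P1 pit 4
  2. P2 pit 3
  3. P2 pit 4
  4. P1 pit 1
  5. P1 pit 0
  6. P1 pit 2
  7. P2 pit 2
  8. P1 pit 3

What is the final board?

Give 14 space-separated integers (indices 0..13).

Answer: 1 2 0 0 4 7 4 7 6 0 1 1 8 3

Derivation:
Move 1: P1 pit4 -> P1=[2,4,5,2,0,4](1) P2=[5,4,5,5,2,5](0)
Move 2: P2 pit3 -> P1=[3,5,5,2,0,4](1) P2=[5,4,5,0,3,6](1)
Move 3: P2 pit4 -> P1=[4,5,5,2,0,4](1) P2=[5,4,5,0,0,7](2)
Move 4: P1 pit1 -> P1=[4,0,6,3,1,5](2) P2=[5,4,5,0,0,7](2)
Move 5: P1 pit0 -> P1=[0,1,7,4,2,5](2) P2=[5,4,5,0,0,7](2)
Move 6: P1 pit2 -> P1=[0,1,0,5,3,6](3) P2=[6,5,6,0,0,7](2)
Move 7: P2 pit2 -> P1=[1,2,0,5,3,6](3) P2=[6,5,0,1,1,8](3)
Move 8: P1 pit3 -> P1=[1,2,0,0,4,7](4) P2=[7,6,0,1,1,8](3)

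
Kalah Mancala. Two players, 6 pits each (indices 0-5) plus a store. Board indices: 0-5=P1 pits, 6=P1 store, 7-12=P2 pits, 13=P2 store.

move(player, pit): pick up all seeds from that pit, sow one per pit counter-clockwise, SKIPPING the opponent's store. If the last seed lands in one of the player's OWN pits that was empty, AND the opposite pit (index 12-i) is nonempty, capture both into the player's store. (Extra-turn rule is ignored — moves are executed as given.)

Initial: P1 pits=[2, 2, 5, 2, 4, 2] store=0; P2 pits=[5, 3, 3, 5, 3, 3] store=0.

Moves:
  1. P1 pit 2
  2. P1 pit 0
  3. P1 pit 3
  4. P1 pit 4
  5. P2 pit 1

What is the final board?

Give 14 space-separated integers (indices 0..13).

Answer: 0 3 0 0 0 5 9 7 0 5 2 4 4 0

Derivation:
Move 1: P1 pit2 -> P1=[2,2,0,3,5,3](1) P2=[6,3,3,5,3,3](0)
Move 2: P1 pit0 -> P1=[0,3,0,3,5,3](7) P2=[6,3,3,0,3,3](0)
Move 3: P1 pit3 -> P1=[0,3,0,0,6,4](8) P2=[6,3,3,0,3,3](0)
Move 4: P1 pit4 -> P1=[0,3,0,0,0,5](9) P2=[7,4,4,1,3,3](0)
Move 5: P2 pit1 -> P1=[0,3,0,0,0,5](9) P2=[7,0,5,2,4,4](0)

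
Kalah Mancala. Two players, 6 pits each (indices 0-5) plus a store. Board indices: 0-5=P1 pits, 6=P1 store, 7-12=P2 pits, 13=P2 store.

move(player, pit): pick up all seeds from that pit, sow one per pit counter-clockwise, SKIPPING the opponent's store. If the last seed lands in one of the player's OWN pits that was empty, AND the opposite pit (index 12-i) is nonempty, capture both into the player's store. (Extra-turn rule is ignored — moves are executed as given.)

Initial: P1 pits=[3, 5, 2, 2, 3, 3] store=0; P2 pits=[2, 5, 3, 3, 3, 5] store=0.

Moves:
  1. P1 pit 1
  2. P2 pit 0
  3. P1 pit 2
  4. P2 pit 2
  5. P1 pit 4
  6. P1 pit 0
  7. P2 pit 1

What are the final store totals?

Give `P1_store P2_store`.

Answer: 2 2

Derivation:
Move 1: P1 pit1 -> P1=[3,0,3,3,4,4](1) P2=[2,5,3,3,3,5](0)
Move 2: P2 pit0 -> P1=[3,0,3,3,4,4](1) P2=[0,6,4,3,3,5](0)
Move 3: P1 pit2 -> P1=[3,0,0,4,5,5](1) P2=[0,6,4,3,3,5](0)
Move 4: P2 pit2 -> P1=[3,0,0,4,5,5](1) P2=[0,6,0,4,4,6](1)
Move 5: P1 pit4 -> P1=[3,0,0,4,0,6](2) P2=[1,7,1,4,4,6](1)
Move 6: P1 pit0 -> P1=[0,1,1,5,0,6](2) P2=[1,7,1,4,4,6](1)
Move 7: P2 pit1 -> P1=[1,2,1,5,0,6](2) P2=[1,0,2,5,5,7](2)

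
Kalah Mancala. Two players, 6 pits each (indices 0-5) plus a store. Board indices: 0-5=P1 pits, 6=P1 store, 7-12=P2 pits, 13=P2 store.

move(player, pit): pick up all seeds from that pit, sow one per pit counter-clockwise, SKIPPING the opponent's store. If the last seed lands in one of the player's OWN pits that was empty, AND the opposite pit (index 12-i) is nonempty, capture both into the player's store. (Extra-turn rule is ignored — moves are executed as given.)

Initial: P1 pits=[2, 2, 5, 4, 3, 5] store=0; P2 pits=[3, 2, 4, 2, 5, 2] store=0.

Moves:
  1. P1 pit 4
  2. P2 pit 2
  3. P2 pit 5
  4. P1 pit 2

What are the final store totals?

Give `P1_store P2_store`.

Move 1: P1 pit4 -> P1=[2,2,5,4,0,6](1) P2=[4,2,4,2,5,2](0)
Move 2: P2 pit2 -> P1=[2,2,5,4,0,6](1) P2=[4,2,0,3,6,3](1)
Move 3: P2 pit5 -> P1=[3,3,5,4,0,6](1) P2=[4,2,0,3,6,0](2)
Move 4: P1 pit2 -> P1=[3,3,0,5,1,7](2) P2=[5,2,0,3,6,0](2)

Answer: 2 2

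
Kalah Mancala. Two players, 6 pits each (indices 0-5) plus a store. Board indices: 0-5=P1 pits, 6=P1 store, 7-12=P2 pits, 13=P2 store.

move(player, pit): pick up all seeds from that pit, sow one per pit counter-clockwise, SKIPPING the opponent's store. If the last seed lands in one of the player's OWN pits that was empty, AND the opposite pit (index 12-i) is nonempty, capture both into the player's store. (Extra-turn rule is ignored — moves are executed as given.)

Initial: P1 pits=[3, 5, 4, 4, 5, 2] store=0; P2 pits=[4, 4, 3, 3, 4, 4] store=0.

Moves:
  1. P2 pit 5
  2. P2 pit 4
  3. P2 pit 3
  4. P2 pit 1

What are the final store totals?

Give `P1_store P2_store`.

Answer: 0 3

Derivation:
Move 1: P2 pit5 -> P1=[4,6,5,4,5,2](0) P2=[4,4,3,3,4,0](1)
Move 2: P2 pit4 -> P1=[5,7,5,4,5,2](0) P2=[4,4,3,3,0,1](2)
Move 3: P2 pit3 -> P1=[5,7,5,4,5,2](0) P2=[4,4,3,0,1,2](3)
Move 4: P2 pit1 -> P1=[5,7,5,4,5,2](0) P2=[4,0,4,1,2,3](3)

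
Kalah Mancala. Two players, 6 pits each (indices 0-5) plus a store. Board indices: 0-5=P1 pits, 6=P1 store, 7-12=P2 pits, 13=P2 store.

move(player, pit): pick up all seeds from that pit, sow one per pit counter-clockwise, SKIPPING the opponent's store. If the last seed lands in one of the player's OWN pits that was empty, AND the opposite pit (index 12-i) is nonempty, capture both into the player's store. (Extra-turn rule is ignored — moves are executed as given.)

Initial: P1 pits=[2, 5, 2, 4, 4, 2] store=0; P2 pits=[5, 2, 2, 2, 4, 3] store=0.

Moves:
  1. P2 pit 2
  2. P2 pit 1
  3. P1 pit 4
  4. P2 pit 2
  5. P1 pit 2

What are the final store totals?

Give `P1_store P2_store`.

Answer: 3 0

Derivation:
Move 1: P2 pit2 -> P1=[2,5,2,4,4,2](0) P2=[5,2,0,3,5,3](0)
Move 2: P2 pit1 -> P1=[2,5,2,4,4,2](0) P2=[5,0,1,4,5,3](0)
Move 3: P1 pit4 -> P1=[2,5,2,4,0,3](1) P2=[6,1,1,4,5,3](0)
Move 4: P2 pit2 -> P1=[2,5,2,4,0,3](1) P2=[6,1,0,5,5,3](0)
Move 5: P1 pit2 -> P1=[2,5,0,5,0,3](3) P2=[6,0,0,5,5,3](0)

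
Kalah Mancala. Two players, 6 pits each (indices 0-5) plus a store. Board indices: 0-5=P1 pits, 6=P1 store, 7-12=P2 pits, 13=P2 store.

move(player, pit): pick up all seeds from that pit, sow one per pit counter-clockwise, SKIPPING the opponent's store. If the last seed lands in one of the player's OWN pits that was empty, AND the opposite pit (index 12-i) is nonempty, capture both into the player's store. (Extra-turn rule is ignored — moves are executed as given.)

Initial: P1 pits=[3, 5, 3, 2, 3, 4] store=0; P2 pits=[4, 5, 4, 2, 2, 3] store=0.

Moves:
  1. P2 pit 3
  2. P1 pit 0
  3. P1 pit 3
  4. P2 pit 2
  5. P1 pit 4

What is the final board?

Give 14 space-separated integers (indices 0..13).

Answer: 0 6 4 0 0 6 2 5 6 0 1 4 5 1

Derivation:
Move 1: P2 pit3 -> P1=[3,5,3,2,3,4](0) P2=[4,5,4,0,3,4](0)
Move 2: P1 pit0 -> P1=[0,6,4,3,3,4](0) P2=[4,5,4,0,3,4](0)
Move 3: P1 pit3 -> P1=[0,6,4,0,4,5](1) P2=[4,5,4,0,3,4](0)
Move 4: P2 pit2 -> P1=[0,6,4,0,4,5](1) P2=[4,5,0,1,4,5](1)
Move 5: P1 pit4 -> P1=[0,6,4,0,0,6](2) P2=[5,6,0,1,4,5](1)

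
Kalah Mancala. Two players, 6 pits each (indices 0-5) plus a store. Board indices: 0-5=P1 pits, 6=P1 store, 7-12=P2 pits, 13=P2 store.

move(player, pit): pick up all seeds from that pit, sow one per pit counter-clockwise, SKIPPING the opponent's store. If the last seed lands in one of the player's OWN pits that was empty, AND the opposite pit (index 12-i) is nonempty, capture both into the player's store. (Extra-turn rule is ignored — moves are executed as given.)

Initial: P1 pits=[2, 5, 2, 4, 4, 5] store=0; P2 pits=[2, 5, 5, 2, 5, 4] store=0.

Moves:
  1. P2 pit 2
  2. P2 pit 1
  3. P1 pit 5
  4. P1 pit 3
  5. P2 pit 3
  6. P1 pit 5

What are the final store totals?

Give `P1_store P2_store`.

Move 1: P2 pit2 -> P1=[3,5,2,4,4,5](0) P2=[2,5,0,3,6,5](1)
Move 2: P2 pit1 -> P1=[3,5,2,4,4,5](0) P2=[2,0,1,4,7,6](2)
Move 3: P1 pit5 -> P1=[3,5,2,4,4,0](1) P2=[3,1,2,5,7,6](2)
Move 4: P1 pit3 -> P1=[3,5,2,0,5,1](2) P2=[4,1,2,5,7,6](2)
Move 5: P2 pit3 -> P1=[4,6,2,0,5,1](2) P2=[4,1,2,0,8,7](3)
Move 6: P1 pit5 -> P1=[4,6,2,0,5,0](3) P2=[4,1,2,0,8,7](3)

Answer: 3 3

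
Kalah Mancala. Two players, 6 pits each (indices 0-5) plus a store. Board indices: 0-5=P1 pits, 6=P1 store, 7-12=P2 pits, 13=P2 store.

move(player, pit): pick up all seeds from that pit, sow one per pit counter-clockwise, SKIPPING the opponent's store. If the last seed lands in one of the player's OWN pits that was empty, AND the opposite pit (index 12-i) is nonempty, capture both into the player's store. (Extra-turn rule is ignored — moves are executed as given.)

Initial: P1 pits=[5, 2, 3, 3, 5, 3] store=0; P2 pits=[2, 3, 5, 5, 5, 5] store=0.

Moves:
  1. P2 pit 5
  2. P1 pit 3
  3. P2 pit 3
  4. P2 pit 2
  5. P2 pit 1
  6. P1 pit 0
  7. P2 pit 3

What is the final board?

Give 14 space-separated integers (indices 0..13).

Move 1: P2 pit5 -> P1=[6,3,4,4,5,3](0) P2=[2,3,5,5,5,0](1)
Move 2: P1 pit3 -> P1=[6,3,4,0,6,4](1) P2=[3,3,5,5,5,0](1)
Move 3: P2 pit3 -> P1=[7,4,4,0,6,4](1) P2=[3,3,5,0,6,1](2)
Move 4: P2 pit2 -> P1=[8,4,4,0,6,4](1) P2=[3,3,0,1,7,2](3)
Move 5: P2 pit1 -> P1=[8,4,4,0,6,4](1) P2=[3,0,1,2,8,2](3)
Move 6: P1 pit0 -> P1=[0,5,5,1,7,5](2) P2=[4,1,1,2,8,2](3)
Move 7: P2 pit3 -> P1=[0,5,5,1,7,5](2) P2=[4,1,1,0,9,3](3)

Answer: 0 5 5 1 7 5 2 4 1 1 0 9 3 3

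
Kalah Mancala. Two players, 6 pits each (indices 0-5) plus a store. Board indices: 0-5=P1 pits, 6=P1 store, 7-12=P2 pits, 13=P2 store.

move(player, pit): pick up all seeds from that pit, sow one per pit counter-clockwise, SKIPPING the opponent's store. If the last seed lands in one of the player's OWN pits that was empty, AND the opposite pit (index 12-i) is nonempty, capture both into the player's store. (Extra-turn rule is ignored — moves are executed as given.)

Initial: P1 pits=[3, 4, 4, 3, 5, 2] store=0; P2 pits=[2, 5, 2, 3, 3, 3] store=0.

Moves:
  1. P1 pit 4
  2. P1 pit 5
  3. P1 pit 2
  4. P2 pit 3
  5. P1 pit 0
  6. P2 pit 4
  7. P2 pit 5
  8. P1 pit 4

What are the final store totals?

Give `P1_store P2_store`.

Answer: 3 3

Derivation:
Move 1: P1 pit4 -> P1=[3,4,4,3,0,3](1) P2=[3,6,3,3,3,3](0)
Move 2: P1 pit5 -> P1=[3,4,4,3,0,0](2) P2=[4,7,3,3,3,3](0)
Move 3: P1 pit2 -> P1=[3,4,0,4,1,1](3) P2=[4,7,3,3,3,3](0)
Move 4: P2 pit3 -> P1=[3,4,0,4,1,1](3) P2=[4,7,3,0,4,4](1)
Move 5: P1 pit0 -> P1=[0,5,1,5,1,1](3) P2=[4,7,3,0,4,4](1)
Move 6: P2 pit4 -> P1=[1,6,1,5,1,1](3) P2=[4,7,3,0,0,5](2)
Move 7: P2 pit5 -> P1=[2,7,2,6,1,1](3) P2=[4,7,3,0,0,0](3)
Move 8: P1 pit4 -> P1=[2,7,2,6,0,2](3) P2=[4,7,3,0,0,0](3)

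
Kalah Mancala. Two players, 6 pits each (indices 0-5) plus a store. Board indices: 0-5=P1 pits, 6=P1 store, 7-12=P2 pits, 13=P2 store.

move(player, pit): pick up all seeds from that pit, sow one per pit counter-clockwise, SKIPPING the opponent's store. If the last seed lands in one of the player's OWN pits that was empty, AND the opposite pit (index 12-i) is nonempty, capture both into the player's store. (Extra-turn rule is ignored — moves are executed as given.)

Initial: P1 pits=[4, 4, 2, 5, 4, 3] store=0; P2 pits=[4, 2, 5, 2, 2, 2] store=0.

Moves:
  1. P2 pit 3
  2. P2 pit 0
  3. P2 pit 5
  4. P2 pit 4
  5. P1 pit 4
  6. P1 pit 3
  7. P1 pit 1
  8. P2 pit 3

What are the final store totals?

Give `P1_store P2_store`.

Answer: 3 2

Derivation:
Move 1: P2 pit3 -> P1=[4,4,2,5,4,3](0) P2=[4,2,5,0,3,3](0)
Move 2: P2 pit0 -> P1=[4,4,2,5,4,3](0) P2=[0,3,6,1,4,3](0)
Move 3: P2 pit5 -> P1=[5,5,2,5,4,3](0) P2=[0,3,6,1,4,0](1)
Move 4: P2 pit4 -> P1=[6,6,2,5,4,3](0) P2=[0,3,6,1,0,1](2)
Move 5: P1 pit4 -> P1=[6,6,2,5,0,4](1) P2=[1,4,6,1,0,1](2)
Move 6: P1 pit3 -> P1=[6,6,2,0,1,5](2) P2=[2,5,6,1,0,1](2)
Move 7: P1 pit1 -> P1=[6,0,3,1,2,6](3) P2=[3,5,6,1,0,1](2)
Move 8: P2 pit3 -> P1=[6,0,3,1,2,6](3) P2=[3,5,6,0,1,1](2)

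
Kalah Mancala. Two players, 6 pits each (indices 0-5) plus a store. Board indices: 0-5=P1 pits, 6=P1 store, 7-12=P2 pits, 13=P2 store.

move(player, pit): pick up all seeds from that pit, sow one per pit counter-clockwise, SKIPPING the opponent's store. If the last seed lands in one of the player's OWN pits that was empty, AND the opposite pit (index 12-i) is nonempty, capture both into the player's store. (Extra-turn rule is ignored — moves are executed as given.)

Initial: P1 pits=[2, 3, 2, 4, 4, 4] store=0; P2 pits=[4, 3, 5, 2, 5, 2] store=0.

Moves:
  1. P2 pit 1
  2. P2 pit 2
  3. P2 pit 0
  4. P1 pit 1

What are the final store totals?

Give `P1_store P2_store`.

Answer: 0 1

Derivation:
Move 1: P2 pit1 -> P1=[2,3,2,4,4,4](0) P2=[4,0,6,3,6,2](0)
Move 2: P2 pit2 -> P1=[3,4,2,4,4,4](0) P2=[4,0,0,4,7,3](1)
Move 3: P2 pit0 -> P1=[3,4,2,4,4,4](0) P2=[0,1,1,5,8,3](1)
Move 4: P1 pit1 -> P1=[3,0,3,5,5,5](0) P2=[0,1,1,5,8,3](1)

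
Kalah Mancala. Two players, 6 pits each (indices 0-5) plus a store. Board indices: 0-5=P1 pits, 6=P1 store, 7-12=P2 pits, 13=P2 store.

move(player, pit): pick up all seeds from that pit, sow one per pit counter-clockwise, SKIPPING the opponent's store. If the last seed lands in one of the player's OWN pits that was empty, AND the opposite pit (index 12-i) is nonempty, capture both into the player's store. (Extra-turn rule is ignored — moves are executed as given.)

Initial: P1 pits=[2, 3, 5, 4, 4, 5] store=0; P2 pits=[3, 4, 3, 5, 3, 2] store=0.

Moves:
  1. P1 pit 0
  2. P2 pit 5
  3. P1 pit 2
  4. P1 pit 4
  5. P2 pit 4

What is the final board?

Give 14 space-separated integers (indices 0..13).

Move 1: P1 pit0 -> P1=[0,4,6,4,4,5](0) P2=[3,4,3,5,3,2](0)
Move 2: P2 pit5 -> P1=[1,4,6,4,4,5](0) P2=[3,4,3,5,3,0](1)
Move 3: P1 pit2 -> P1=[1,4,0,5,5,6](1) P2=[4,5,3,5,3,0](1)
Move 4: P1 pit4 -> P1=[1,4,0,5,0,7](2) P2=[5,6,4,5,3,0](1)
Move 5: P2 pit4 -> P1=[2,4,0,5,0,7](2) P2=[5,6,4,5,0,1](2)

Answer: 2 4 0 5 0 7 2 5 6 4 5 0 1 2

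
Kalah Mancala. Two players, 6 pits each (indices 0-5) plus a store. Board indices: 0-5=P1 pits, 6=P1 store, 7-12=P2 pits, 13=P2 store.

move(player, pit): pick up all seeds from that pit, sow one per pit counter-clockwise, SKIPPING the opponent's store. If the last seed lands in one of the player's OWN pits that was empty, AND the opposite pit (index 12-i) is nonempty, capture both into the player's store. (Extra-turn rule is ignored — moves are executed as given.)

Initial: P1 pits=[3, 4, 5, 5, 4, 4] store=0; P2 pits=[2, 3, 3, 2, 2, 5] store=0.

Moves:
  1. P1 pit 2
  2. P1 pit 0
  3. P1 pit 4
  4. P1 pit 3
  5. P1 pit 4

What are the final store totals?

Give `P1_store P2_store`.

Answer: 3 0

Derivation:
Move 1: P1 pit2 -> P1=[3,4,0,6,5,5](1) P2=[3,3,3,2,2,5](0)
Move 2: P1 pit0 -> P1=[0,5,1,7,5,5](1) P2=[3,3,3,2,2,5](0)
Move 3: P1 pit4 -> P1=[0,5,1,7,0,6](2) P2=[4,4,4,2,2,5](0)
Move 4: P1 pit3 -> P1=[0,5,1,0,1,7](3) P2=[5,5,5,3,2,5](0)
Move 5: P1 pit4 -> P1=[0,5,1,0,0,8](3) P2=[5,5,5,3,2,5](0)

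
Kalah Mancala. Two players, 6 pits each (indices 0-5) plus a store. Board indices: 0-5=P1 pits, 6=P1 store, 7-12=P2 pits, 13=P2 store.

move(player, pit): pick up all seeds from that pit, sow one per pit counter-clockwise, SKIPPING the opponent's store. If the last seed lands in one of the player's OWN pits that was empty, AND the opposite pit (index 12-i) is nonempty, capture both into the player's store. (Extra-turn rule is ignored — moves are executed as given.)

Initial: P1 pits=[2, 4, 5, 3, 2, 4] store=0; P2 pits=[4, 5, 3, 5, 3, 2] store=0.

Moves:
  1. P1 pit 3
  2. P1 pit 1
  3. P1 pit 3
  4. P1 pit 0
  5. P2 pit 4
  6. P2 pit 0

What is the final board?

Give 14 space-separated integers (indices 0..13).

Move 1: P1 pit3 -> P1=[2,4,5,0,3,5](1) P2=[4,5,3,5,3,2](0)
Move 2: P1 pit1 -> P1=[2,0,6,1,4,6](1) P2=[4,5,3,5,3,2](0)
Move 3: P1 pit3 -> P1=[2,0,6,0,5,6](1) P2=[4,5,3,5,3,2](0)
Move 4: P1 pit0 -> P1=[0,1,7,0,5,6](1) P2=[4,5,3,5,3,2](0)
Move 5: P2 pit4 -> P1=[1,1,7,0,5,6](1) P2=[4,5,3,5,0,3](1)
Move 6: P2 pit0 -> P1=[1,0,7,0,5,6](1) P2=[0,6,4,6,0,3](3)

Answer: 1 0 7 0 5 6 1 0 6 4 6 0 3 3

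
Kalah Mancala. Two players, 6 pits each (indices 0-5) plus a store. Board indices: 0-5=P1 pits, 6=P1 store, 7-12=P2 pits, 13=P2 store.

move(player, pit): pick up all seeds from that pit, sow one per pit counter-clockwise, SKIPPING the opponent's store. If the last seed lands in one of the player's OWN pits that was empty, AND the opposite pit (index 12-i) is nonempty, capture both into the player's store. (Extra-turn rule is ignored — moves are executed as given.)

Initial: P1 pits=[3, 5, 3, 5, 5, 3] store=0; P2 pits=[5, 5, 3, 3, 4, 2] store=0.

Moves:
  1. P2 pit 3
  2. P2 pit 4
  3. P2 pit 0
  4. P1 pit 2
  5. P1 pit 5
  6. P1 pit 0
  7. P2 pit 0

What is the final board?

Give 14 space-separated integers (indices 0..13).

Move 1: P2 pit3 -> P1=[3,5,3,5,5,3](0) P2=[5,5,3,0,5,3](1)
Move 2: P2 pit4 -> P1=[4,6,4,5,5,3](0) P2=[5,5,3,0,0,4](2)
Move 3: P2 pit0 -> P1=[4,6,4,5,5,3](0) P2=[0,6,4,1,1,5](2)
Move 4: P1 pit2 -> P1=[4,6,0,6,6,4](1) P2=[0,6,4,1,1,5](2)
Move 5: P1 pit5 -> P1=[4,6,0,6,6,0](2) P2=[1,7,5,1,1,5](2)
Move 6: P1 pit0 -> P1=[0,7,1,7,7,0](2) P2=[1,7,5,1,1,5](2)
Move 7: P2 pit0 -> P1=[0,7,1,7,7,0](2) P2=[0,8,5,1,1,5](2)

Answer: 0 7 1 7 7 0 2 0 8 5 1 1 5 2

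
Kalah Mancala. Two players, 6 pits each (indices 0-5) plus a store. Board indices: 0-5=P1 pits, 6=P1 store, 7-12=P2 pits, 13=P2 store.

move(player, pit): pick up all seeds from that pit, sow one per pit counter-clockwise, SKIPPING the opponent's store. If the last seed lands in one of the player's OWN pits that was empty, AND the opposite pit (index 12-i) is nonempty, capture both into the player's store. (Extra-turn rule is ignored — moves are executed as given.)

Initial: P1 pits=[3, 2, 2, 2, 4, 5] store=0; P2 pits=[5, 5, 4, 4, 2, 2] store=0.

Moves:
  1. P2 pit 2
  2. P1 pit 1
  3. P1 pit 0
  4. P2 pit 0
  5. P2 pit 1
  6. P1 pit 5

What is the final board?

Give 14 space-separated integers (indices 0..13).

Move 1: P2 pit2 -> P1=[3,2,2,2,4,5](0) P2=[5,5,0,5,3,3](1)
Move 2: P1 pit1 -> P1=[3,0,3,3,4,5](0) P2=[5,5,0,5,3,3](1)
Move 3: P1 pit0 -> P1=[0,1,4,4,4,5](0) P2=[5,5,0,5,3,3](1)
Move 4: P2 pit0 -> P1=[0,1,4,4,4,5](0) P2=[0,6,1,6,4,4](1)
Move 5: P2 pit1 -> P1=[1,1,4,4,4,5](0) P2=[0,0,2,7,5,5](2)
Move 6: P1 pit5 -> P1=[1,1,4,4,4,0](1) P2=[1,1,3,8,5,5](2)

Answer: 1 1 4 4 4 0 1 1 1 3 8 5 5 2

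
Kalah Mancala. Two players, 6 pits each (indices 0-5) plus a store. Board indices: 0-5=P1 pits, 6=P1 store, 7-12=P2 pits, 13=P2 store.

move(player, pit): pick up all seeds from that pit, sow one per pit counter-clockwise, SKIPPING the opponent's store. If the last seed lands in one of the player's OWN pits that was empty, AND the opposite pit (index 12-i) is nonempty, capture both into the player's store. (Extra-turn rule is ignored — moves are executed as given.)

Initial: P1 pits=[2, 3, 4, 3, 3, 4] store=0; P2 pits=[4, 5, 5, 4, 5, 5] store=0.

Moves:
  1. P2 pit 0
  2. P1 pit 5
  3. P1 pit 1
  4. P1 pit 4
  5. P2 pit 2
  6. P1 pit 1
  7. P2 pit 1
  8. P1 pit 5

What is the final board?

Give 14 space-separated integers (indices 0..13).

Move 1: P2 pit0 -> P1=[2,3,4,3,3,4](0) P2=[0,6,6,5,6,5](0)
Move 2: P1 pit5 -> P1=[2,3,4,3,3,0](1) P2=[1,7,7,5,6,5](0)
Move 3: P1 pit1 -> P1=[2,0,5,4,4,0](1) P2=[1,7,7,5,6,5](0)
Move 4: P1 pit4 -> P1=[2,0,5,4,0,1](2) P2=[2,8,7,5,6,5](0)
Move 5: P2 pit2 -> P1=[3,1,6,4,0,1](2) P2=[2,8,0,6,7,6](1)
Move 6: P1 pit1 -> P1=[3,0,7,4,0,1](2) P2=[2,8,0,6,7,6](1)
Move 7: P2 pit1 -> P1=[4,1,8,4,0,1](2) P2=[2,0,1,7,8,7](2)
Move 8: P1 pit5 -> P1=[4,1,8,4,0,0](3) P2=[2,0,1,7,8,7](2)

Answer: 4 1 8 4 0 0 3 2 0 1 7 8 7 2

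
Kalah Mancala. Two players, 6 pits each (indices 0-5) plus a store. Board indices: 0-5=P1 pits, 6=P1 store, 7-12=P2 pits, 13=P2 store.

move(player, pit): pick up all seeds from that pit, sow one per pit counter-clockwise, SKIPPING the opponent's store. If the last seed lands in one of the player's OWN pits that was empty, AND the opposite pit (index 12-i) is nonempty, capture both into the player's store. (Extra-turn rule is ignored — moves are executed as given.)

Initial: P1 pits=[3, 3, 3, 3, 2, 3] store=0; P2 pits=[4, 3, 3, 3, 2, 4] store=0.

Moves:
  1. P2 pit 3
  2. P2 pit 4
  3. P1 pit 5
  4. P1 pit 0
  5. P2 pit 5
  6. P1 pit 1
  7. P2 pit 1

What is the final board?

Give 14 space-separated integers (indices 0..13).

Answer: 0 0 6 6 5 1 2 5 0 4 1 1 0 5

Derivation:
Move 1: P2 pit3 -> P1=[3,3,3,3,2,3](0) P2=[4,3,3,0,3,5](1)
Move 2: P2 pit4 -> P1=[4,3,3,3,2,3](0) P2=[4,3,3,0,0,6](2)
Move 3: P1 pit5 -> P1=[4,3,3,3,2,0](1) P2=[5,4,3,0,0,6](2)
Move 4: P1 pit0 -> P1=[0,4,4,4,3,0](1) P2=[5,4,3,0,0,6](2)
Move 5: P2 pit5 -> P1=[1,5,5,5,4,0](1) P2=[5,4,3,0,0,0](3)
Move 6: P1 pit1 -> P1=[1,0,6,6,5,1](2) P2=[5,4,3,0,0,0](3)
Move 7: P2 pit1 -> P1=[0,0,6,6,5,1](2) P2=[5,0,4,1,1,0](5)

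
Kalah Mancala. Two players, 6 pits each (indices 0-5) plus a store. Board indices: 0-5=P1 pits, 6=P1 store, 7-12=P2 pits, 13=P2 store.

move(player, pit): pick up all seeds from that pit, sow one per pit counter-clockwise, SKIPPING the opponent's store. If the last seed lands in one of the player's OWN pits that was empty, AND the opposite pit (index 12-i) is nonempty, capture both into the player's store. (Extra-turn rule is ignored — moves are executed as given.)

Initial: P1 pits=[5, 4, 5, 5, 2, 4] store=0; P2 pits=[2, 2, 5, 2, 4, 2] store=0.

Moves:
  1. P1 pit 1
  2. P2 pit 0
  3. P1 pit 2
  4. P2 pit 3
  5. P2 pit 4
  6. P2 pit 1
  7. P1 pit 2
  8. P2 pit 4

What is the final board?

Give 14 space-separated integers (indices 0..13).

Move 1: P1 pit1 -> P1=[5,0,6,6,3,5](0) P2=[2,2,5,2,4,2](0)
Move 2: P2 pit0 -> P1=[5,0,6,6,3,5](0) P2=[0,3,6,2,4,2](0)
Move 3: P1 pit2 -> P1=[5,0,0,7,4,6](1) P2=[1,4,6,2,4,2](0)
Move 4: P2 pit3 -> P1=[5,0,0,7,4,6](1) P2=[1,4,6,0,5,3](0)
Move 5: P2 pit4 -> P1=[6,1,1,7,4,6](1) P2=[1,4,6,0,0,4](1)
Move 6: P2 pit1 -> P1=[6,1,1,7,4,6](1) P2=[1,0,7,1,1,5](1)
Move 7: P1 pit2 -> P1=[6,1,0,8,4,6](1) P2=[1,0,7,1,1,5](1)
Move 8: P2 pit4 -> P1=[6,1,0,8,4,6](1) P2=[1,0,7,1,0,6](1)

Answer: 6 1 0 8 4 6 1 1 0 7 1 0 6 1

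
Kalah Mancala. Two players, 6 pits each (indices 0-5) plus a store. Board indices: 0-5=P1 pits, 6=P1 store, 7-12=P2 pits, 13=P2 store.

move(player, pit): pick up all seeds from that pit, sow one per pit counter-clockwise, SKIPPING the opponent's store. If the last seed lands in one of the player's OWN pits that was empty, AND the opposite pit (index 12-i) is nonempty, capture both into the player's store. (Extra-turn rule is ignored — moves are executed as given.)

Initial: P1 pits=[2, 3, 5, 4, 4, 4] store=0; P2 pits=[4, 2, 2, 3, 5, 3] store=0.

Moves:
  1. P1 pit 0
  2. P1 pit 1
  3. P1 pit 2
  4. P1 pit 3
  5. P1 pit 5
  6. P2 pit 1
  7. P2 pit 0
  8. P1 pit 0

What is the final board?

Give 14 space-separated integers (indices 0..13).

Answer: 0 0 0 0 7 0 12 0 1 7 6 0 6 2

Derivation:
Move 1: P1 pit0 -> P1=[0,4,6,4,4,4](0) P2=[4,2,2,3,5,3](0)
Move 2: P1 pit1 -> P1=[0,0,7,5,5,5](0) P2=[4,2,2,3,5,3](0)
Move 3: P1 pit2 -> P1=[0,0,0,6,6,6](1) P2=[5,3,3,3,5,3](0)
Move 4: P1 pit3 -> P1=[0,0,0,0,7,7](2) P2=[6,4,4,3,5,3](0)
Move 5: P1 pit5 -> P1=[0,0,0,0,7,0](3) P2=[7,5,5,4,6,4](0)
Move 6: P2 pit1 -> P1=[0,0,0,0,7,0](3) P2=[7,0,6,5,7,5](1)
Move 7: P2 pit0 -> P1=[1,0,0,0,7,0](3) P2=[0,1,7,6,8,6](2)
Move 8: P1 pit0 -> P1=[0,0,0,0,7,0](12) P2=[0,1,7,6,0,6](2)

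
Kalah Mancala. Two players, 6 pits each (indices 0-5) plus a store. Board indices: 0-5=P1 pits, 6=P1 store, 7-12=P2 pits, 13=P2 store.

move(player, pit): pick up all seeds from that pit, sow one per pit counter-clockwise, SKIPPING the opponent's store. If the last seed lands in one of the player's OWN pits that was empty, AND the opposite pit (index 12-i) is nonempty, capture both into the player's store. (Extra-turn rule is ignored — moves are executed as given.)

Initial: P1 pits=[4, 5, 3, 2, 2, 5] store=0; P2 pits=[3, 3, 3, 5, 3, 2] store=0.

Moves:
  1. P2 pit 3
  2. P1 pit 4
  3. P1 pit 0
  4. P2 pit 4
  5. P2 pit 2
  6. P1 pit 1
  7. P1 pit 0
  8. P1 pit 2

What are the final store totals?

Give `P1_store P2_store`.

Move 1: P2 pit3 -> P1=[5,6,3,2,2,5](0) P2=[3,3,3,0,4,3](1)
Move 2: P1 pit4 -> P1=[5,6,3,2,0,6](1) P2=[3,3,3,0,4,3](1)
Move 3: P1 pit0 -> P1=[0,7,4,3,1,7](1) P2=[3,3,3,0,4,3](1)
Move 4: P2 pit4 -> P1=[1,8,4,3,1,7](1) P2=[3,3,3,0,0,4](2)
Move 5: P2 pit2 -> P1=[1,8,4,3,1,7](1) P2=[3,3,0,1,1,5](2)
Move 6: P1 pit1 -> P1=[1,0,5,4,2,8](2) P2=[4,4,1,1,1,5](2)
Move 7: P1 pit0 -> P1=[0,0,5,4,2,8](4) P2=[4,4,1,1,0,5](2)
Move 8: P1 pit2 -> P1=[0,0,0,5,3,9](5) P2=[5,4,1,1,0,5](2)

Answer: 5 2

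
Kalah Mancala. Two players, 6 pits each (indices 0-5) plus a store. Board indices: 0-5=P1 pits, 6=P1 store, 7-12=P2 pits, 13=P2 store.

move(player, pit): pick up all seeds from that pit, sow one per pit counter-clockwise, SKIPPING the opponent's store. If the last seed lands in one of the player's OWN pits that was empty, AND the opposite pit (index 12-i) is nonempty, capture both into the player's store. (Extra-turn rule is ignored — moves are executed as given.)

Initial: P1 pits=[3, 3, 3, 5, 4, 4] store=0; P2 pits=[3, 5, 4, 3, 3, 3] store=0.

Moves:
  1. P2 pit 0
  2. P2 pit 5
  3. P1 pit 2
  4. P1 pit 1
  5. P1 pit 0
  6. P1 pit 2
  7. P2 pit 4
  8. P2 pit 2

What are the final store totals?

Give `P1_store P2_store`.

Answer: 0 3

Derivation:
Move 1: P2 pit0 -> P1=[3,3,3,5,4,4](0) P2=[0,6,5,4,3,3](0)
Move 2: P2 pit5 -> P1=[4,4,3,5,4,4](0) P2=[0,6,5,4,3,0](1)
Move 3: P1 pit2 -> P1=[4,4,0,6,5,5](0) P2=[0,6,5,4,3,0](1)
Move 4: P1 pit1 -> P1=[4,0,1,7,6,6](0) P2=[0,6,5,4,3,0](1)
Move 5: P1 pit0 -> P1=[0,1,2,8,7,6](0) P2=[0,6,5,4,3,0](1)
Move 6: P1 pit2 -> P1=[0,1,0,9,8,6](0) P2=[0,6,5,4,3,0](1)
Move 7: P2 pit4 -> P1=[1,1,0,9,8,6](0) P2=[0,6,5,4,0,1](2)
Move 8: P2 pit2 -> P1=[2,1,0,9,8,6](0) P2=[0,6,0,5,1,2](3)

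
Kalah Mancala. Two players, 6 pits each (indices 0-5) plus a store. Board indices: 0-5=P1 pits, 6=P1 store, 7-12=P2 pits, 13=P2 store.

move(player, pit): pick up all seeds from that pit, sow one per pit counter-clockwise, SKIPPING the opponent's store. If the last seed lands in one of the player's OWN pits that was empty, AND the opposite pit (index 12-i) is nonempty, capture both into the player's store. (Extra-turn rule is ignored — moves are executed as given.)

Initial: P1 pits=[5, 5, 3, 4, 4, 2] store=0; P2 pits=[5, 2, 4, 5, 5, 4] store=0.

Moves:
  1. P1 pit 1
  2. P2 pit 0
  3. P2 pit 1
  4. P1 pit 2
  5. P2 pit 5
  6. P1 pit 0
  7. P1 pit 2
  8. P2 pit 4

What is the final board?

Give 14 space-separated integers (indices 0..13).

Answer: 1 3 1 10 9 5 3 0 0 6 7 0 1 2

Derivation:
Move 1: P1 pit1 -> P1=[5,0,4,5,5,3](1) P2=[5,2,4,5,5,4](0)
Move 2: P2 pit0 -> P1=[5,0,4,5,5,3](1) P2=[0,3,5,6,6,5](0)
Move 3: P2 pit1 -> P1=[5,0,4,5,5,3](1) P2=[0,0,6,7,7,5](0)
Move 4: P1 pit2 -> P1=[5,0,0,6,6,4](2) P2=[0,0,6,7,7,5](0)
Move 5: P2 pit5 -> P1=[6,1,1,7,6,4](2) P2=[0,0,6,7,7,0](1)
Move 6: P1 pit0 -> P1=[0,2,2,8,7,5](3) P2=[0,0,6,7,7,0](1)
Move 7: P1 pit2 -> P1=[0,2,0,9,8,5](3) P2=[0,0,6,7,7,0](1)
Move 8: P2 pit4 -> P1=[1,3,1,10,9,5](3) P2=[0,0,6,7,0,1](2)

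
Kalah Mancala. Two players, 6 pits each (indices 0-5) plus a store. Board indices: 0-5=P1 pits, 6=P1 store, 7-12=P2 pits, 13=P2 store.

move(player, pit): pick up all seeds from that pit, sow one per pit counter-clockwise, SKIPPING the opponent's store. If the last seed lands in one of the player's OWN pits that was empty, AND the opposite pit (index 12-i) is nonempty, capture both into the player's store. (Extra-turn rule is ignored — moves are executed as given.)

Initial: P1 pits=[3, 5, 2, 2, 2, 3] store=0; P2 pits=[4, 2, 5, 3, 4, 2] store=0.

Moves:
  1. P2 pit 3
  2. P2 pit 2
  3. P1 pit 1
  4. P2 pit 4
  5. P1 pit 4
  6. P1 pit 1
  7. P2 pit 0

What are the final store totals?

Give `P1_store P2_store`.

Answer: 2 3

Derivation:
Move 1: P2 pit3 -> P1=[3,5,2,2,2,3](0) P2=[4,2,5,0,5,3](1)
Move 2: P2 pit2 -> P1=[4,5,2,2,2,3](0) P2=[4,2,0,1,6,4](2)
Move 3: P1 pit1 -> P1=[4,0,3,3,3,4](1) P2=[4,2,0,1,6,4](2)
Move 4: P2 pit4 -> P1=[5,1,4,4,3,4](1) P2=[4,2,0,1,0,5](3)
Move 5: P1 pit4 -> P1=[5,1,4,4,0,5](2) P2=[5,2,0,1,0,5](3)
Move 6: P1 pit1 -> P1=[5,0,5,4,0,5](2) P2=[5,2,0,1,0,5](3)
Move 7: P2 pit0 -> P1=[5,0,5,4,0,5](2) P2=[0,3,1,2,1,6](3)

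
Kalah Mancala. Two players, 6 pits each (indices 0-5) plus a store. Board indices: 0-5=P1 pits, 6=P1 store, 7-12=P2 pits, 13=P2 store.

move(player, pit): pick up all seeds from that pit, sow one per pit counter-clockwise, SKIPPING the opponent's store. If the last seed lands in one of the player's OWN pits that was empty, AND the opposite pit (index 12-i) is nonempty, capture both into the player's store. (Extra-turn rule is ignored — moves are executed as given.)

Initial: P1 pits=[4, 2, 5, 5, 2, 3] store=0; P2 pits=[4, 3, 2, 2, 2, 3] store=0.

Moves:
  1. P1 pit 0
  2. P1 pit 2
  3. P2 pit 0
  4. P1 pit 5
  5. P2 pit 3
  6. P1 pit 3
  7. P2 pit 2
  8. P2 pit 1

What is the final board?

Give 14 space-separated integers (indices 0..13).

Answer: 2 4 0 0 5 1 3 2 0 1 3 6 7 3

Derivation:
Move 1: P1 pit0 -> P1=[0,3,6,6,3,3](0) P2=[4,3,2,2,2,3](0)
Move 2: P1 pit2 -> P1=[0,3,0,7,4,4](1) P2=[5,4,2,2,2,3](0)
Move 3: P2 pit0 -> P1=[0,3,0,7,4,4](1) P2=[0,5,3,3,3,4](0)
Move 4: P1 pit5 -> P1=[0,3,0,7,4,0](2) P2=[1,6,4,3,3,4](0)
Move 5: P2 pit3 -> P1=[0,3,0,7,4,0](2) P2=[1,6,4,0,4,5](1)
Move 6: P1 pit3 -> P1=[0,3,0,0,5,1](3) P2=[2,7,5,1,4,5](1)
Move 7: P2 pit2 -> P1=[1,3,0,0,5,1](3) P2=[2,7,0,2,5,6](2)
Move 8: P2 pit1 -> P1=[2,4,0,0,5,1](3) P2=[2,0,1,3,6,7](3)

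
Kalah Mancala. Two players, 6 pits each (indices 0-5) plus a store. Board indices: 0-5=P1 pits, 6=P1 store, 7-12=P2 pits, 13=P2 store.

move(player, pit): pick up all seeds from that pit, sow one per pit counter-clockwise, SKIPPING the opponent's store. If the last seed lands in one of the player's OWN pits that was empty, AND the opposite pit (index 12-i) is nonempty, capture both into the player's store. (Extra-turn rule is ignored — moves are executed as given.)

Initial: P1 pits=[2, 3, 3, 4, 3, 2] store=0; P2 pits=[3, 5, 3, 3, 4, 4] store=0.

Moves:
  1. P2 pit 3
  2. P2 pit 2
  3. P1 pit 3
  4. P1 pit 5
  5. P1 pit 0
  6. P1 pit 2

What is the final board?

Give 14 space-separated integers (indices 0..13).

Move 1: P2 pit3 -> P1=[2,3,3,4,3,2](0) P2=[3,5,3,0,5,5](1)
Move 2: P2 pit2 -> P1=[2,3,3,4,3,2](0) P2=[3,5,0,1,6,6](1)
Move 3: P1 pit3 -> P1=[2,3,3,0,4,3](1) P2=[4,5,0,1,6,6](1)
Move 4: P1 pit5 -> P1=[2,3,3,0,4,0](2) P2=[5,6,0,1,6,6](1)
Move 5: P1 pit0 -> P1=[0,4,4,0,4,0](2) P2=[5,6,0,1,6,6](1)
Move 6: P1 pit2 -> P1=[0,4,0,1,5,1](3) P2=[5,6,0,1,6,6](1)

Answer: 0 4 0 1 5 1 3 5 6 0 1 6 6 1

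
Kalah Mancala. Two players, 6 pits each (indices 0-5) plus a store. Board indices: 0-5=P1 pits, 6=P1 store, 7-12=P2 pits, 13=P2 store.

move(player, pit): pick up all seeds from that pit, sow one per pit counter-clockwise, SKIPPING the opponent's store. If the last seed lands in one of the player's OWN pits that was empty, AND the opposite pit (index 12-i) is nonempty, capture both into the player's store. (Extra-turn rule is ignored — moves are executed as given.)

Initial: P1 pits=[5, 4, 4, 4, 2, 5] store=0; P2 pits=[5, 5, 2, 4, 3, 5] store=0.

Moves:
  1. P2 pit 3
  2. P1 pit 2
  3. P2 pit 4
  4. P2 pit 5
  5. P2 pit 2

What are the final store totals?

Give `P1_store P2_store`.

Move 1: P2 pit3 -> P1=[6,4,4,4,2,5](0) P2=[5,5,2,0,4,6](1)
Move 2: P1 pit2 -> P1=[6,4,0,5,3,6](1) P2=[5,5,2,0,4,6](1)
Move 3: P2 pit4 -> P1=[7,5,0,5,3,6](1) P2=[5,5,2,0,0,7](2)
Move 4: P2 pit5 -> P1=[8,6,1,6,4,7](1) P2=[5,5,2,0,0,0](3)
Move 5: P2 pit2 -> P1=[8,0,1,6,4,7](1) P2=[5,5,0,1,0,0](10)

Answer: 1 10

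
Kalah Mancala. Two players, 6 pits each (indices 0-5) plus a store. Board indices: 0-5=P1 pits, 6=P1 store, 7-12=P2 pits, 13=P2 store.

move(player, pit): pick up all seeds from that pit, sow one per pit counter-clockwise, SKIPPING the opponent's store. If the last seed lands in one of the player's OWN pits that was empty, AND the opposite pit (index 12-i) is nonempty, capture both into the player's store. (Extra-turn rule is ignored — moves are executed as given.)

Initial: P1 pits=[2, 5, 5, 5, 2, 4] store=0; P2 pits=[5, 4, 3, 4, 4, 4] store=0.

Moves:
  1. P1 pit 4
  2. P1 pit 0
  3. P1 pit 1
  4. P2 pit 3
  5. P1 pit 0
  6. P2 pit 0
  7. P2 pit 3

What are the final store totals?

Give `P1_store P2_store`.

Move 1: P1 pit4 -> P1=[2,5,5,5,0,5](1) P2=[5,4,3,4,4,4](0)
Move 2: P1 pit0 -> P1=[0,6,6,5,0,5](1) P2=[5,4,3,4,4,4](0)
Move 3: P1 pit1 -> P1=[0,0,7,6,1,6](2) P2=[6,4,3,4,4,4](0)
Move 4: P2 pit3 -> P1=[1,0,7,6,1,6](2) P2=[6,4,3,0,5,5](1)
Move 5: P1 pit0 -> P1=[0,0,7,6,1,6](8) P2=[6,4,3,0,0,5](1)
Move 6: P2 pit0 -> P1=[0,0,7,6,1,6](8) P2=[0,5,4,1,1,6](2)
Move 7: P2 pit3 -> P1=[0,0,7,6,1,6](8) P2=[0,5,4,0,2,6](2)

Answer: 8 2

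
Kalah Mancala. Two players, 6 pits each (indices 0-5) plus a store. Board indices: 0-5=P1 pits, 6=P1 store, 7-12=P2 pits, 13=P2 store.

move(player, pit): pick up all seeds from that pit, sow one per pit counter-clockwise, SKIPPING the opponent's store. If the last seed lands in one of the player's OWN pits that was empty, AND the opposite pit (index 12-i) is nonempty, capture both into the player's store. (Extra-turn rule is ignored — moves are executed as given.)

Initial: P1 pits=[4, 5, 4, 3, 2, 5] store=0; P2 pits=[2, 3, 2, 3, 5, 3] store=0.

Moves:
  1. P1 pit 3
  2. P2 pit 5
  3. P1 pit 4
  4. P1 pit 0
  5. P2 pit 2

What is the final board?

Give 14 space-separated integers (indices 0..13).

Move 1: P1 pit3 -> P1=[4,5,4,0,3,6](1) P2=[2,3,2,3,5,3](0)
Move 2: P2 pit5 -> P1=[5,6,4,0,3,6](1) P2=[2,3,2,3,5,0](1)
Move 3: P1 pit4 -> P1=[5,6,4,0,0,7](2) P2=[3,3,2,3,5,0](1)
Move 4: P1 pit0 -> P1=[0,7,5,1,1,8](2) P2=[3,3,2,3,5,0](1)
Move 5: P2 pit2 -> P1=[0,7,5,1,1,8](2) P2=[3,3,0,4,6,0](1)

Answer: 0 7 5 1 1 8 2 3 3 0 4 6 0 1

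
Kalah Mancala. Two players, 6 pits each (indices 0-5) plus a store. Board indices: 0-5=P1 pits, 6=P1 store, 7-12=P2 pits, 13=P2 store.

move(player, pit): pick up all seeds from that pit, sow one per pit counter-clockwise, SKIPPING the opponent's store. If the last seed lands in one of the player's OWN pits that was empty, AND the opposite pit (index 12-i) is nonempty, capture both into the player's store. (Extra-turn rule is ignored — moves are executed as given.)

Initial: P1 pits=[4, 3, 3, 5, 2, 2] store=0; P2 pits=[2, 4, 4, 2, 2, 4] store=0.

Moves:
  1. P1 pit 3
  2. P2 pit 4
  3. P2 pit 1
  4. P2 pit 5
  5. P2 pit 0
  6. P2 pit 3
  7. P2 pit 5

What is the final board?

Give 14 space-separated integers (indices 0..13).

Move 1: P1 pit3 -> P1=[4,3,3,0,3,3](1) P2=[3,5,4,2,2,4](0)
Move 2: P2 pit4 -> P1=[4,3,3,0,3,3](1) P2=[3,5,4,2,0,5](1)
Move 3: P2 pit1 -> P1=[4,3,3,0,3,3](1) P2=[3,0,5,3,1,6](2)
Move 4: P2 pit5 -> P1=[5,4,4,1,4,3](1) P2=[3,0,5,3,1,0](3)
Move 5: P2 pit0 -> P1=[5,4,4,1,4,3](1) P2=[0,1,6,4,1,0](3)
Move 6: P2 pit3 -> P1=[6,4,4,1,4,3](1) P2=[0,1,6,0,2,1](4)
Move 7: P2 pit5 -> P1=[6,4,4,1,4,3](1) P2=[0,1,6,0,2,0](5)

Answer: 6 4 4 1 4 3 1 0 1 6 0 2 0 5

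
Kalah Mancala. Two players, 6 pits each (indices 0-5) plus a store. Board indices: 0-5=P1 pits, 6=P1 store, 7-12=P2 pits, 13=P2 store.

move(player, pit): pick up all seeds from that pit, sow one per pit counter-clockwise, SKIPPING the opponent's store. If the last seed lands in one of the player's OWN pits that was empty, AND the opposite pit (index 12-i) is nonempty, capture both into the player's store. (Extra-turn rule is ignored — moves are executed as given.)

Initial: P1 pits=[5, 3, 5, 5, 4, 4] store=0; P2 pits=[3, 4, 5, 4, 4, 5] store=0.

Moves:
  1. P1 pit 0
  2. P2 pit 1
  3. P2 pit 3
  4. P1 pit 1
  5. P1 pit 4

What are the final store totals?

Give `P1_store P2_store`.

Answer: 2 1

Derivation:
Move 1: P1 pit0 -> P1=[0,4,6,6,5,5](0) P2=[3,4,5,4,4,5](0)
Move 2: P2 pit1 -> P1=[0,4,6,6,5,5](0) P2=[3,0,6,5,5,6](0)
Move 3: P2 pit3 -> P1=[1,5,6,6,5,5](0) P2=[3,0,6,0,6,7](1)
Move 4: P1 pit1 -> P1=[1,0,7,7,6,6](1) P2=[3,0,6,0,6,7](1)
Move 5: P1 pit4 -> P1=[1,0,7,7,0,7](2) P2=[4,1,7,1,6,7](1)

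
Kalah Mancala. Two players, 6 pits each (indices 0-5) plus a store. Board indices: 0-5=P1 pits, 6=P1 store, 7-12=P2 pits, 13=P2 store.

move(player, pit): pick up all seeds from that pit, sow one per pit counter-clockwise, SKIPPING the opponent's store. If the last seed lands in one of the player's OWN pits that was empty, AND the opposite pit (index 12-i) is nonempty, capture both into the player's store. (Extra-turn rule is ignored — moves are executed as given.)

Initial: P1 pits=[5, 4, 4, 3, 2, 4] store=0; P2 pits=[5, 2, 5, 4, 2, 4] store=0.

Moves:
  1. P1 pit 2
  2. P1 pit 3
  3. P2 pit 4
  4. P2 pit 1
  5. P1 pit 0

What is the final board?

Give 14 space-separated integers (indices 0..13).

Move 1: P1 pit2 -> P1=[5,4,0,4,3,5](1) P2=[5,2,5,4,2,4](0)
Move 2: P1 pit3 -> P1=[5,4,0,0,4,6](2) P2=[6,2,5,4,2,4](0)
Move 3: P2 pit4 -> P1=[5,4,0,0,4,6](2) P2=[6,2,5,4,0,5](1)
Move 4: P2 pit1 -> P1=[5,4,0,0,4,6](2) P2=[6,0,6,5,0,5](1)
Move 5: P1 pit0 -> P1=[0,5,1,1,5,7](2) P2=[6,0,6,5,0,5](1)

Answer: 0 5 1 1 5 7 2 6 0 6 5 0 5 1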